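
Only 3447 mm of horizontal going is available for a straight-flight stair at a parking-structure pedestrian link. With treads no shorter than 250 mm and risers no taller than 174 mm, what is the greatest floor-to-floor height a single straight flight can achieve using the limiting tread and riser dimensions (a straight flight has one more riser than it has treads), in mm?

3447 / 250 = 13.79, so 13 treads fit.
Risers = treads + 1 = 14.
Maximum height = 14 × 174 = 2436 mm.

2436 mm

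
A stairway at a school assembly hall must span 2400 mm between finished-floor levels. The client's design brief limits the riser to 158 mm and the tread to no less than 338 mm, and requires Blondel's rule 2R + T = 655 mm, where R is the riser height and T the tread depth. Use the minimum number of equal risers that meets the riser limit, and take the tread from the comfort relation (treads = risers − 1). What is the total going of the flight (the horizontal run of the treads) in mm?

5325 mm

2400 / 158 = 15.190 → round up to 16 risers.
Riser R = 2400 / 16 = 150 mm, within the 158 mm limit.
T = 655 − 2·150 = 355 mm, which satisfies the 338 mm minimum.
16 risers give 15 treads; going = 15 × 355 = 5325 mm.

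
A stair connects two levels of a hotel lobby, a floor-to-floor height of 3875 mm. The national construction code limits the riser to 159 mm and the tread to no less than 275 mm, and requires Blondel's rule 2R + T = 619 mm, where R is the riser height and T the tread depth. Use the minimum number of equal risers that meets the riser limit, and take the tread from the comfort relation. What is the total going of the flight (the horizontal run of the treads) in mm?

7416 mm

3875 / 159 = 24.37, so 25 risers are needed.
Each riser is 3875/25 = 155 mm (≤ 159 mm).
Tread T = 619 − 2 × 155 = 309 mm (≥ 275 mm).
25 risers give 24 treads; going = 24 × 309 = 7416 mm.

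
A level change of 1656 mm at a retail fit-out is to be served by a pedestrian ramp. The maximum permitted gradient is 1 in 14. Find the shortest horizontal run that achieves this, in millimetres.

Run = rise × 14 = 1656 × 14 = 23184 mm.

23184 mm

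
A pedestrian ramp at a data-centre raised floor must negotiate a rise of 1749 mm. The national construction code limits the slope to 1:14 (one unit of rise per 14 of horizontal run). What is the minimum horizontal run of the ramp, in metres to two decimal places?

24.49 m

At 1:14 the run is 14 × 1749 = 24486 mm.
24486 mm = 24.49 m.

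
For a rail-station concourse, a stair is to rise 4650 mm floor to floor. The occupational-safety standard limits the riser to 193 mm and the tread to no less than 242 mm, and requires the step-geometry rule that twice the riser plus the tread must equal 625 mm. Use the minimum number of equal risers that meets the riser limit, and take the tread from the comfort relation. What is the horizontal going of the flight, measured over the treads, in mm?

At most 193 each: 4650/193 = 24.09, giving 25 risers.
Each riser is 4650/25 = 186 mm (≤ 193 mm).
From 2R + T = 625: T = 625 − 372 = 253 mm.
25 risers give 24 treads; going = 24 × 253 = 6072 mm.

6072 mm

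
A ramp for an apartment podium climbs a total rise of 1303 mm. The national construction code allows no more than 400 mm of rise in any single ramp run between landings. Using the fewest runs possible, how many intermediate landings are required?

3 intermediate landings

1303 / 400 = 3.257 → round up to 4 ramp runs.
4 runs are separated by 3 intermediate landings.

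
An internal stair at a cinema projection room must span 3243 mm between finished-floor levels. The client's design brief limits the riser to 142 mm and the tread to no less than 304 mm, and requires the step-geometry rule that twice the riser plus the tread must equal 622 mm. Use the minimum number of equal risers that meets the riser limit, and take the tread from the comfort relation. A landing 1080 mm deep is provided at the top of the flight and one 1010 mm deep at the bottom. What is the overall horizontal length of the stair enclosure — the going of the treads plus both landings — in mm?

3243 / 142 = 22.84, so 23 risers are needed.
R = 3243 ÷ 23 = 141 mm.
T = 622 − 2·141 = 340 mm, which satisfies the 304 mm minimum.
Going = (23 − 1) × 340 = 7480 mm.
Add landings: 7480 + 1080 + 1010 = 9570 mm.

9570 mm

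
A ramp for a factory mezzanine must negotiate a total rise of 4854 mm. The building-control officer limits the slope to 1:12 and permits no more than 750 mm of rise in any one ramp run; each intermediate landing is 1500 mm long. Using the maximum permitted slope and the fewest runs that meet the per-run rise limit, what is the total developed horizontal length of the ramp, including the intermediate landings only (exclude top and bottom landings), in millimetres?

67248 mm

⌈4854/750⌉ = 7 ramp runs. That means 6 intermediate landings.
Ramp run (horizontal) at 1:12: 4854 × 12 = 58248 mm.
Intermediate landings: 6 × 1500 = 9000 mm.
Developed length = 58248 + 9000 = 67248 mm.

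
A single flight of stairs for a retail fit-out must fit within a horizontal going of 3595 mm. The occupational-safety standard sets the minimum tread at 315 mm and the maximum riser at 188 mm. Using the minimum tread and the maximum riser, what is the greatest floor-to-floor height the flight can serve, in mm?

2256 mm

Treads that fit: ⌊3595 / 315⌋ = 11.
Risers = treads + 1 = 12.
Maximum height = 12 × 188 = 2256 mm.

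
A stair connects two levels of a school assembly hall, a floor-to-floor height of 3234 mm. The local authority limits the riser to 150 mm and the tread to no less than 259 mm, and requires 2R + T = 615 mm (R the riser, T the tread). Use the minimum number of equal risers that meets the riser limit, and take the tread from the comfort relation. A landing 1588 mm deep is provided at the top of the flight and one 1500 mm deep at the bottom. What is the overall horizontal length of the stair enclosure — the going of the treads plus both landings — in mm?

3234 / 150 = 21.560 → round up to 22 risers.
Riser R = 3234 / 22 = 147 mm, within the 150 mm limit.
Tread T = 615 − 2 × 147 = 321 mm (≥ 259 mm).
22 risers give 21 treads; going = 21 × 321 = 6741 mm.
Enclosure = 6741 + 1588 + 1500 = 9829 mm.

9829 mm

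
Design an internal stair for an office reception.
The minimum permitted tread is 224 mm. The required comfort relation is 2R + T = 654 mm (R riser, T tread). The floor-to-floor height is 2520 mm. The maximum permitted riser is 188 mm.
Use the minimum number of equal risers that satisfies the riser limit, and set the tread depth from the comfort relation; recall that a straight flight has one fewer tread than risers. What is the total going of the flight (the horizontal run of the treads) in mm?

3822 mm

2520 / 188 = 13.40, so 14 risers are needed.
Each riser is 2520/14 = 180 mm (≤ 188 mm).
From 2R + T = 654: T = 654 − 360 = 294 mm.
14 risers give 13 treads; going = 13 × 294 = 3822 mm.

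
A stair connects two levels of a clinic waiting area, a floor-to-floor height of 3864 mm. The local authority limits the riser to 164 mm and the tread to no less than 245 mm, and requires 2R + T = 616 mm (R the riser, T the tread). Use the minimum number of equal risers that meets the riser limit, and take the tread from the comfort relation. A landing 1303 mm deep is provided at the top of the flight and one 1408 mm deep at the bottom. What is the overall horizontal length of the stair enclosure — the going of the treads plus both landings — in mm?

⌈3864/164⌉ = 24 risers.
Each riser is 3864/24 = 161 mm (≤ 164 mm).
Tread T = 616 − 2 × 161 = 294 mm (≥ 245 mm).
Going = (24 − 1) × 294 = 6762 mm.
Add landings: 6762 + 1303 + 1408 = 9473 mm.

9473 mm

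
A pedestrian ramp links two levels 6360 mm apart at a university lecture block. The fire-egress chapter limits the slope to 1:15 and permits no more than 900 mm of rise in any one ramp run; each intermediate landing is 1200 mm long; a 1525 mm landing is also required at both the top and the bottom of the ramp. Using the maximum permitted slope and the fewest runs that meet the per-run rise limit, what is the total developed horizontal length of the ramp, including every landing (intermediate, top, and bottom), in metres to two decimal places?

106.85 m

6360 / 900 = 7.067 → round up to 8 ramp runs. That means 7 intermediate landings.
Ramp run (horizontal) at 1:15: 6360 × 15 = 95400 mm.
7 intermediate landings contribute 7 × 1200 = 8400 mm.
Top and bottom landings: 2 × 1525 = 3050 mm.
Total = 95400 + 8400 + 3050 = 106850 mm.
= 106.85 m.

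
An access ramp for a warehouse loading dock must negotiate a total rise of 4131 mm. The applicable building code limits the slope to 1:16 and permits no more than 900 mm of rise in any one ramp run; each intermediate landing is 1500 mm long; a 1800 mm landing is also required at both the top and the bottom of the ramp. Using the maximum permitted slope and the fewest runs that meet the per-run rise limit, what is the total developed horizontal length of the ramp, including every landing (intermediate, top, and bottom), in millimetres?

75696 mm

4131 / 900 = 4.590 → round up to 5 ramp runs. That means 4 intermediate landings.
Ramp run (horizontal) at 1:16: 4131 × 16 = 66096 mm.
4 intermediate landings contribute 4 × 1500 = 6000 mm.
Top and bottom landings: 2 × 1800 = 3600 mm.
Total = 66096 + 6000 + 3600 = 75696 mm.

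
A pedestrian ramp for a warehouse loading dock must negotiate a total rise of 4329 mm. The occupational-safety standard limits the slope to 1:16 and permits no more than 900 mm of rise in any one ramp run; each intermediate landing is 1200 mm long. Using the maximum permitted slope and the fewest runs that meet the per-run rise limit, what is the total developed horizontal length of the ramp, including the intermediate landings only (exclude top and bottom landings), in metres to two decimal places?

74.06 m

4329 / 900 = 4.810 → round up to 5 ramp runs. That means 4 intermediate landings.
Horizontal run for 4329 mm of rise at 1:16 is 4329 × 16 = 69264 mm.
Intermediate landings: 4 × 1200 = 4800 mm.
Developed length = 69264 + 4800 = 74064 mm.
= 74.06 m.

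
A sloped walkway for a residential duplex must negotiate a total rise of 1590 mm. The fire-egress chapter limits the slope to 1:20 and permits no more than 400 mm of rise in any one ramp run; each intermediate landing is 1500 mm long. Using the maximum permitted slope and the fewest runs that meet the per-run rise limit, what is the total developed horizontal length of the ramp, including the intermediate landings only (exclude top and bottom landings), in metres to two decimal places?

At most 400 each: 1590/400 = 3.98, giving 4 ramp runs. That means 3 intermediate landings.
Ramp run (horizontal) at 1:20: 1590 × 20 = 31800 mm.
Intermediate landings: 3 × 1500 = 4500 mm.
Total developed length = 31800 + 4500 = 36300 mm.
= 36.30 m.

36.30 m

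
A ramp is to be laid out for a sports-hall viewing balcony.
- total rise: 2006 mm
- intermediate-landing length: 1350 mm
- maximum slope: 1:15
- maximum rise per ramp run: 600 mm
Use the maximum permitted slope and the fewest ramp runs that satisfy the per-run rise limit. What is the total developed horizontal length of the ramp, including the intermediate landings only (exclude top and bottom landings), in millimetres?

2006 / 600 = 3.34, so 4 ramp runs are needed. That means 3 intermediate landings.
Ramp run (horizontal) at 1:15: 2006 × 15 = 30090 mm.
3 intermediate landings contribute 3 × 1350 = 4050 mm.
Developed length = 30090 + 4050 = 34140 mm.

34140 mm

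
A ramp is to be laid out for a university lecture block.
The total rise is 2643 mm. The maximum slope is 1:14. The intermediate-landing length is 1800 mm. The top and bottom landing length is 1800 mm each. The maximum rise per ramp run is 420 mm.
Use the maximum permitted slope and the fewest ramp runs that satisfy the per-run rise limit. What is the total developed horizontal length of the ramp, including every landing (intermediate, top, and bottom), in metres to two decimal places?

2643 / 420 = 6.29, so 7 ramp runs are needed. That means 6 intermediate landings.
Horizontal run for 2643 mm of rise at 1:14 is 2643 × 14 = 37002 mm.
6 intermediate landings contribute 6 × 1800 = 10800 mm.
Top and bottom landings: 2 × 1800 = 3600 mm.
Total = 37002 + 10800 + 3600 = 51402 mm.
= 51.40 m.

51.40 m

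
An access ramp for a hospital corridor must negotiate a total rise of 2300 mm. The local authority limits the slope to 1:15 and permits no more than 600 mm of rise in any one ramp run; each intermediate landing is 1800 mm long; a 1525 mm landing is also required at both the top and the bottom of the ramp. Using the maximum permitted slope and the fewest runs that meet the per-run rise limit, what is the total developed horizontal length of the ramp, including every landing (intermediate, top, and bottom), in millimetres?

At most 600 each: 2300/600 = 3.83, giving 4 ramp runs. That means 3 intermediate landings.
Horizontal run for 2300 mm of rise at 1:15 is 2300 × 15 = 34500 mm.
3 intermediate landings contribute 3 × 1800 = 5400 mm.
Top and bottom landings: 2 × 1525 = 3050 mm.
Total = 34500 + 5400 + 3050 = 42950 mm.

42950 mm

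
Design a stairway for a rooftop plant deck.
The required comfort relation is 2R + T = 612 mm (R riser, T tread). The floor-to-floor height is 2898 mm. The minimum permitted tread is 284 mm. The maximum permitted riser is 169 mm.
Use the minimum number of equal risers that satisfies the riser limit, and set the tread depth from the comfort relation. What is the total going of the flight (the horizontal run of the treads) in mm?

4930 mm

At most 169 each: 2898/169 = 17.15, giving 18 risers.
R = 2898 ÷ 18 = 161 mm.
From 2R + T = 612: T = 612 − 322 = 290 mm.
Going = (18 − 1) × 290 = 4930 mm.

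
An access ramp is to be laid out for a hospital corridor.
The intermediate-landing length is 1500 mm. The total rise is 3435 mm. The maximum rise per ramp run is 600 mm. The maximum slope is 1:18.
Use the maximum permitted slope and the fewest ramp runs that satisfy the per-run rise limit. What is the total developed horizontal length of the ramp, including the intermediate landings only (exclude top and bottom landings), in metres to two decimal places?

69.33 m

3435 / 600 = 5.725 → round up to 6 ramp runs. That means 5 intermediate landings.
Horizontal run for 3435 mm of rise at 1:18 is 3435 × 18 = 61830 mm.
5 intermediate landings contribute 5 × 1500 = 7500 mm.
Developed length = 61830 + 7500 = 69330 mm.
= 69.33 m.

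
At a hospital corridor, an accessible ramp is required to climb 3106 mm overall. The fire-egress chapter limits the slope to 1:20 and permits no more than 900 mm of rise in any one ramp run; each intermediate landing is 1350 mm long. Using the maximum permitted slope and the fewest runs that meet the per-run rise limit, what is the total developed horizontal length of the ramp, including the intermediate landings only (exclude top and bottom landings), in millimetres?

At most 900 each: 3106/900 = 3.45, giving 4 ramp runs. That means 3 intermediate landings.
Horizontal run for 3106 mm of rise at 1:20 is 3106 × 20 = 62120 mm.
3 intermediate landings contribute 3 × 1350 = 4050 mm.
Total developed length = 62120 + 4050 = 66170 mm.

66170 mm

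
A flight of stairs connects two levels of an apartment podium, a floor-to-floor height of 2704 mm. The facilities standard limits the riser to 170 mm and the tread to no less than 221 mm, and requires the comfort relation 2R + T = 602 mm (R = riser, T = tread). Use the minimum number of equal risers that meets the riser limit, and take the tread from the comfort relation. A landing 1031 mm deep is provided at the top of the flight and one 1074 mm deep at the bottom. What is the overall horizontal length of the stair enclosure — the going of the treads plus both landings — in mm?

2704 / 170 = 15.906 → round up to 16 risers.
Riser R = 2704 / 16 = 169 mm, within the 170 mm limit.
From 2R + T = 602: T = 602 − 338 = 264 mm.
Going = (16 − 1) × 264 = 3960 mm.
Add landings: 3960 + 1031 + 1074 = 6065 mm.

6065 mm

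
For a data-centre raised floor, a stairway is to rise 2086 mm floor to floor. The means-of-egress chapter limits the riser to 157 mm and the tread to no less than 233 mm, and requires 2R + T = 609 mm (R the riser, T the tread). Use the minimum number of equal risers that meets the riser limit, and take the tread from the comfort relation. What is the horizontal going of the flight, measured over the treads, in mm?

At most 157 each: 2086/157 = 13.29, giving 14 risers.
Each riser is 2086/14 = 149 mm (≤ 157 mm).
Tread T = 609 − 2 × 149 = 311 mm (≥ 233 mm).
14 risers give 13 treads; going = 13 × 311 = 4043 mm.

4043 mm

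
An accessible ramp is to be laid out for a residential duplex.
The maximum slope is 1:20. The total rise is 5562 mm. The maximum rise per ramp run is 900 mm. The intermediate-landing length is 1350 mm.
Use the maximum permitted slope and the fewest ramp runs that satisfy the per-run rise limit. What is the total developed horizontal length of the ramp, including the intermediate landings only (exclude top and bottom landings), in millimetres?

At most 900 each: 5562/900 = 6.18, giving 7 ramp runs. That means 6 intermediate landings.
Horizontal run for 5562 mm of rise at 1:20 is 5562 × 20 = 111240 mm.
Intermediate landings: 6 × 1350 = 8100 mm.
Total developed length = 111240 + 8100 = 119340 mm.

119340 mm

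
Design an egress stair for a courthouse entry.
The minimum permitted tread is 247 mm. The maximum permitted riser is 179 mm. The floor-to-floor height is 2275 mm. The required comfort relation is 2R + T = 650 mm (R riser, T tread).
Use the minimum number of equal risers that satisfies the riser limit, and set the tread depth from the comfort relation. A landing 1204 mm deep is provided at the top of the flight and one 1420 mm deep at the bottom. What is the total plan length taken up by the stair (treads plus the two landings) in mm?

6224 mm

2275 / 179 = 12.71, so 13 risers are needed.
R = 2275 ÷ 13 = 175 mm.
T = 650 − 2·175 = 300 mm, which satisfies the 247 mm minimum.
Treads = 13 − 1 = 12; going = 12 × 300 = 3600 mm.
Add landings: 3600 + 1204 + 1420 = 6224 mm.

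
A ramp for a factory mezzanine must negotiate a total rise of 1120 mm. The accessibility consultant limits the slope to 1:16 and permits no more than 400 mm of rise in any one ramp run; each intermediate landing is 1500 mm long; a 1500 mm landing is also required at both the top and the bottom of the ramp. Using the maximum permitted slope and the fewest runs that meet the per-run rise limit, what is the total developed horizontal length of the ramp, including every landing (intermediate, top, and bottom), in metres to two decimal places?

23.92 m

At most 400 each: 1120/400 = 2.80, giving 3 ramp runs. That means 2 intermediate landings.
Ramp run (horizontal) at 1:16: 1120 × 16 = 17920 mm.
2 intermediate landings contribute 2 × 1500 = 3000 mm.
Top and bottom landings: 2 × 1500 = 3000 mm.
Total = 17920 + 3000 + 3000 = 23920 mm.
= 23.92 m.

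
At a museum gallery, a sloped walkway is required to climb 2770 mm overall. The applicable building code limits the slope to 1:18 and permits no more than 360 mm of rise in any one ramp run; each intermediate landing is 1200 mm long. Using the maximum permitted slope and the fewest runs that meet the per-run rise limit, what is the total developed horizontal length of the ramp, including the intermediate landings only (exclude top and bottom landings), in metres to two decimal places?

At most 360 each: 2770/360 = 7.69, giving 8 ramp runs. That means 7 intermediate landings.
Horizontal run for 2770 mm of rise at 1:18 is 2770 × 18 = 49860 mm.
Intermediate landings: 7 × 1200 = 8400 mm.
Developed length = 49860 + 8400 = 58260 mm.
= 58.26 m.

58.26 m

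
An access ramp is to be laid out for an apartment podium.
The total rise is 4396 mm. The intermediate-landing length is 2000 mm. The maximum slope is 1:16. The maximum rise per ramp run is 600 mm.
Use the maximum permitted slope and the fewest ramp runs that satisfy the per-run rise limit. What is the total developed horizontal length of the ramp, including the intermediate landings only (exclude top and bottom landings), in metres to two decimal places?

84.34 m

At most 600 each: 4396/600 = 7.33, giving 8 ramp runs. That means 7 intermediate landings.
Ramp run (horizontal) at 1:16: 4396 × 16 = 70336 mm.
Intermediate landings: 7 × 2000 = 14000 mm.
Developed length = 70336 + 14000 = 84336 mm.
= 84.34 m.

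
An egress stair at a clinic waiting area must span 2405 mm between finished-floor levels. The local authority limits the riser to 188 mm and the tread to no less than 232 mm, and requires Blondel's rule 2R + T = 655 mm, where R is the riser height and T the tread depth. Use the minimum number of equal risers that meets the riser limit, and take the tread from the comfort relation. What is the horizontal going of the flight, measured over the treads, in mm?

⌈2405/188⌉ = 13 risers.
R = 2405 ÷ 13 = 185 mm.
T = 655 − 2·185 = 285 mm, which satisfies the 232 mm minimum.
13 risers give 12 treads; going = 12 × 285 = 3420 mm.

3420 mm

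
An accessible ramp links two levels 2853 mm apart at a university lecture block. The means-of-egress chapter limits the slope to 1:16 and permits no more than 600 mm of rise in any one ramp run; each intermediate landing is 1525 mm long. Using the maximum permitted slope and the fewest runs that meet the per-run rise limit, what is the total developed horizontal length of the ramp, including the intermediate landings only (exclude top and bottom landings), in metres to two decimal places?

51.75 m

2853 / 600 = 4.75, so 5 ramp runs are needed. That means 4 intermediate landings.
Ramp run (horizontal) at 1:16: 2853 × 16 = 45648 mm.
4 intermediate landings contribute 4 × 1525 = 6100 mm.
Total developed length = 45648 + 6100 = 51748 mm.
= 51.75 m.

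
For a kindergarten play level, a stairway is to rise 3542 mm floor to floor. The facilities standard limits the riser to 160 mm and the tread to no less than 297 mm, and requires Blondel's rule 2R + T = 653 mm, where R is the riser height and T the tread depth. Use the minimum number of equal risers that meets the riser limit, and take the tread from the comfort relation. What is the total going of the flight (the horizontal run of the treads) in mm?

⌈3542/160⌉ = 23 risers.
R = 3542 ÷ 23 = 154 mm.
T = 653 − 2·154 = 345 mm, which satisfies the 297 mm minimum.
23 risers give 22 treads; going = 22 × 345 = 7590 mm.

7590 mm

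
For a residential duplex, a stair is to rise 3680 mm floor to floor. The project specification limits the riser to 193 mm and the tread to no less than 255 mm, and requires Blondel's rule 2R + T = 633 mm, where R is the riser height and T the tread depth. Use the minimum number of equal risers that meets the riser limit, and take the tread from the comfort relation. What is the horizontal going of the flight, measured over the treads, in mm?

5035 mm

At most 193 each: 3680/193 = 19.07, giving 20 risers.
Each riser is 3680/20 = 184 mm (≤ 193 mm).
T = 633 − 2·184 = 265 mm, which satisfies the 255 mm minimum.
Going = (20 − 1) × 265 = 5035 mm.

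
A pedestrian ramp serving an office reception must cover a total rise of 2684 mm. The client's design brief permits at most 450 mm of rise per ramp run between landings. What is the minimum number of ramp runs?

6 runs

2684 / 450 = 5.96, so 6 ramp runs are needed.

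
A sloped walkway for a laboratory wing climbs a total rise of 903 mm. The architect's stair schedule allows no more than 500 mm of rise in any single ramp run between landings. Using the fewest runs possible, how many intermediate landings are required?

1 intermediate landings

⌈903/500⌉ = 2 ramp runs.
2 runs are separated by 1 intermediate landings.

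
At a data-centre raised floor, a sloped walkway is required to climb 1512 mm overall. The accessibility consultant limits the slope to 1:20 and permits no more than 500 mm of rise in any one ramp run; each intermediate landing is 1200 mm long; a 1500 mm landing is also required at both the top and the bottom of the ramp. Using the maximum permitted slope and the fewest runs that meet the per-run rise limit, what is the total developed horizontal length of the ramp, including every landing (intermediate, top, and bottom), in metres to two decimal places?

36.84 m

⌈1512/500⌉ = 4 ramp runs. That means 3 intermediate landings.
Ramp run (horizontal) at 1:20: 1512 × 20 = 30240 mm.
3 intermediate landings contribute 3 × 1200 = 3600 mm.
Top and bottom landings: 2 × 1500 = 3000 mm.
Total = 30240 + 3600 + 3000 = 36840 mm.
= 36.84 m.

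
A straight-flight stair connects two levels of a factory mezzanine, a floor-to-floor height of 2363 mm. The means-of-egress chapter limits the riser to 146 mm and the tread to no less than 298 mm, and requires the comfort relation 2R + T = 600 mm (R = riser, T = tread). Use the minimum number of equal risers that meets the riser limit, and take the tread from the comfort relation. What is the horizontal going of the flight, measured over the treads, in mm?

5152 mm

2363 / 146 = 16.18, so 17 risers are needed.
Each riser is 2363/17 = 139 mm (≤ 146 mm).
Tread T = 600 − 2 × 139 = 322 mm (≥ 298 mm).
17 risers give 16 treads; going = 16 × 322 = 5152 mm.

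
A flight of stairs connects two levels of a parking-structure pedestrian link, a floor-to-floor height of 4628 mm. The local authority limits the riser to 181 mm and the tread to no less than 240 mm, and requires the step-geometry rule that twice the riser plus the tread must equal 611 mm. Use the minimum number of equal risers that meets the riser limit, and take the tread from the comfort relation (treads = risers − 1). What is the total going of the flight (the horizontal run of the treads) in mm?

6375 mm

4628 / 181 = 25.57, so 26 risers are needed.
Riser R = 4628 / 26 = 178 mm, within the 181 mm limit.
From 2R + T = 611: T = 611 − 356 = 255 mm.
26 risers give 25 treads; going = 25 × 255 = 6375 mm.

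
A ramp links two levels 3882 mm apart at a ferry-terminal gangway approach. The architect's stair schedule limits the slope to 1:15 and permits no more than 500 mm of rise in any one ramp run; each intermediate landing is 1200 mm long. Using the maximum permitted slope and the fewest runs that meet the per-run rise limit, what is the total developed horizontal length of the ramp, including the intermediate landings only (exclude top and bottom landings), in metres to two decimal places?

66.63 m

At most 500 each: 3882/500 = 7.76, giving 8 ramp runs. That means 7 intermediate landings.
Horizontal run for 3882 mm of rise at 1:15 is 3882 × 15 = 58230 mm.
7 intermediate landings contribute 7 × 1200 = 8400 mm.
Developed length = 58230 + 8400 = 66630 mm.
= 66.63 m.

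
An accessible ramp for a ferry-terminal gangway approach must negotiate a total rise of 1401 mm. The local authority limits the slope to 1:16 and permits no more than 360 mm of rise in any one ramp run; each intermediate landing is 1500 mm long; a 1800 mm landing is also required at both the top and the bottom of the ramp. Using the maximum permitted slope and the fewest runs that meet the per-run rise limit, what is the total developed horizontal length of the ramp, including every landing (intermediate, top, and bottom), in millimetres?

1401 / 360 = 3.892 → round up to 4 ramp runs. That means 3 intermediate landings.
Ramp run (horizontal) at 1:16: 1401 × 16 = 22416 mm.
3 intermediate landings contribute 3 × 1500 = 4500 mm.
Top and bottom landings: 2 × 1800 = 3600 mm.
Total = 22416 + 4500 + 3600 = 30516 mm.

30516 mm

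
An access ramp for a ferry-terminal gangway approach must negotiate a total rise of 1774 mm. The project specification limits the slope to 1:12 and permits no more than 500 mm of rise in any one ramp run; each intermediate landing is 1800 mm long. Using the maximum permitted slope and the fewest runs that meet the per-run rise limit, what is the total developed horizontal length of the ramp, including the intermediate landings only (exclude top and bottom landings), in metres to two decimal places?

26.69 m

1774 / 500 = 3.548 → round up to 4 ramp runs. That means 3 intermediate landings.
Ramp run (horizontal) at 1:12: 1774 × 12 = 21288 mm.
3 intermediate landings contribute 3 × 1800 = 5400 mm.
Total developed length = 21288 + 5400 = 26688 mm.
= 26.69 m.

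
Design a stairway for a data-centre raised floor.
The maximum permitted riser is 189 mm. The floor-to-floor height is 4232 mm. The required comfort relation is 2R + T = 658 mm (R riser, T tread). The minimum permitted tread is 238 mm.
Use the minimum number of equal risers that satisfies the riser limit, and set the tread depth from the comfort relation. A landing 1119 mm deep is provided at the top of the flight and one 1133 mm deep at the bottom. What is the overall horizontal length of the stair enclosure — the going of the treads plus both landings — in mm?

8632 mm

⌈4232/189⌉ = 23 risers.
R = 4232 ÷ 23 = 184 mm.
Tread T = 658 − 2 × 184 = 290 mm (≥ 238 mm).
Treads = 23 − 1 = 22; going = 22 × 290 = 6380 mm.
Enclosure = 6380 + 1119 + 1133 = 8632 mm.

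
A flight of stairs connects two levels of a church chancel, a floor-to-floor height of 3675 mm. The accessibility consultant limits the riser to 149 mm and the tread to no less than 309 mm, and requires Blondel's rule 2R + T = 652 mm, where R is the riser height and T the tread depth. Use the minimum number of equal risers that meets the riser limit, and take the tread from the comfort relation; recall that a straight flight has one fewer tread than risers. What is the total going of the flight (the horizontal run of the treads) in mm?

8592 mm

⌈3675/149⌉ = 25 risers.
Riser R = 3675 / 25 = 147 mm, within the 149 mm limit.
T = 652 − 2·147 = 358 mm, which satisfies the 309 mm minimum.
Going = (25 − 1) × 358 = 8592 mm.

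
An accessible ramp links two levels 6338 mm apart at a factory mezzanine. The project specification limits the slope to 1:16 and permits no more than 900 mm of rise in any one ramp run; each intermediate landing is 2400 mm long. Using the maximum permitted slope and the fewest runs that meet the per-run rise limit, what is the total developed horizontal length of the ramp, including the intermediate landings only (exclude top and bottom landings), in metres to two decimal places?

At most 900 each: 6338/900 = 7.04, giving 8 ramp runs. That means 7 intermediate landings.
Horizontal run for 6338 mm of rise at 1:16 is 6338 × 16 = 101408 mm.
Intermediate landings: 7 × 2400 = 16800 mm.
Total developed length = 101408 + 16800 = 118208 mm.
= 118.21 m.

118.21 m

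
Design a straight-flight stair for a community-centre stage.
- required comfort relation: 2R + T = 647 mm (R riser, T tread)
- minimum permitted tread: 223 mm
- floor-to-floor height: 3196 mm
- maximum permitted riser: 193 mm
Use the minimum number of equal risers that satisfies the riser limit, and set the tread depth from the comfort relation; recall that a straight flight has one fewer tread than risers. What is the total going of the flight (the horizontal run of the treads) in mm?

⌈3196/193⌉ = 17 risers.
Riser R = 3196 / 17 = 188 mm, within the 193 mm limit.
Tread T = 647 − 2 × 188 = 271 mm (≥ 223 mm).
Treads = 17 − 1 = 16; going = 16 × 271 = 4336 mm.

4336 mm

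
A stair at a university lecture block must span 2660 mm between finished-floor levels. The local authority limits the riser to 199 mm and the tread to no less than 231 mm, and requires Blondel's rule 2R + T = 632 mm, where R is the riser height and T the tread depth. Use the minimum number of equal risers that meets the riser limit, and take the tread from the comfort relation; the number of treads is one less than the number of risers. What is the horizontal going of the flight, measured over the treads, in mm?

3276 mm

At most 199 each: 2660/199 = 13.37, giving 14 risers.
Riser R = 2660 / 14 = 190 mm, within the 199 mm limit.
Tread T = 632 − 2 × 190 = 252 mm (≥ 231 mm).
14 risers give 13 treads; going = 13 × 252 = 3276 mm.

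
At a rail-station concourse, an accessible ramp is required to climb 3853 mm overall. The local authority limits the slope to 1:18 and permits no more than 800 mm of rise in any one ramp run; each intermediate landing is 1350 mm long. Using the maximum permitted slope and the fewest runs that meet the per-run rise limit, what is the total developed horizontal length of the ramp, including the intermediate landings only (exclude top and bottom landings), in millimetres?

3853 / 800 = 4.82, so 5 ramp runs are needed. That means 4 intermediate landings.
Ramp run (horizontal) at 1:18: 3853 × 18 = 69354 mm.
Intermediate landings: 4 × 1350 = 5400 mm.
Total developed length = 69354 + 5400 = 74754 mm.

74754 mm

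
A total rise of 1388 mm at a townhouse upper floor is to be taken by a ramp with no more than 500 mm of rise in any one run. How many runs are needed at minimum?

At most 500 each: 1388/500 = 2.78, giving 3 ramp runs.

3 runs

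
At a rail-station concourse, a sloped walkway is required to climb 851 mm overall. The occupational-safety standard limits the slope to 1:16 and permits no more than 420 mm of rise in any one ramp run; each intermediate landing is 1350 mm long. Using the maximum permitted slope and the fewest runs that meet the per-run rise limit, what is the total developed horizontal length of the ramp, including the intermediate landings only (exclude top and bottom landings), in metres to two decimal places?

16.32 m

⌈851/420⌉ = 3 ramp runs. That means 2 intermediate landings.
Ramp run (horizontal) at 1:16: 851 × 16 = 13616 mm.
Intermediate landings: 2 × 1350 = 2700 mm.
Total developed length = 13616 + 2700 = 16316 mm.
= 16.32 m.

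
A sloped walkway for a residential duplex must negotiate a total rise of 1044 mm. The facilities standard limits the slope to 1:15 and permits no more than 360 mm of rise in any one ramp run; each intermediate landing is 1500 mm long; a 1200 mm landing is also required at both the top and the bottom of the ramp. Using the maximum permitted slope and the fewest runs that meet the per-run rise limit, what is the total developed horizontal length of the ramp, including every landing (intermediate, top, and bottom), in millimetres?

21060 mm

⌈1044/360⌉ = 3 ramp runs. That means 2 intermediate landings.
Horizontal run for 1044 mm of rise at 1:15 is 1044 × 15 = 15660 mm.
Intermediate landings: 2 × 1500 = 3000 mm.
Top and bottom landings: 2 × 1200 = 2400 mm.
Total = 15660 + 3000 + 2400 = 21060 mm.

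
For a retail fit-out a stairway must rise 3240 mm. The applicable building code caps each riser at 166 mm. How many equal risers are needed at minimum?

⌈3240/166⌉ = 20 risers.

20 risers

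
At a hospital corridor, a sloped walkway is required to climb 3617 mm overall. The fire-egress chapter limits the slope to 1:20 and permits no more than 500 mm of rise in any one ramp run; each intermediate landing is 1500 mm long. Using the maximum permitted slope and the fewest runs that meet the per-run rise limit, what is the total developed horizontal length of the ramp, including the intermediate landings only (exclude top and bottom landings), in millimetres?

82840 mm

At most 500 each: 3617/500 = 7.23, giving 8 ramp runs. That means 7 intermediate landings.
Horizontal run for 3617 mm of rise at 1:20 is 3617 × 20 = 72340 mm.
Intermediate landings: 7 × 1500 = 10500 mm.
Total developed length = 72340 + 10500 = 82840 mm.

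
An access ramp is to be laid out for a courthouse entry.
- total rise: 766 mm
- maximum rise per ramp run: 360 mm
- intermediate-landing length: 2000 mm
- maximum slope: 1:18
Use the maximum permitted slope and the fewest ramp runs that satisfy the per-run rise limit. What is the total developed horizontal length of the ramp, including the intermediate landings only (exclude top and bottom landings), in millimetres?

17788 mm

At most 360 each: 766/360 = 2.13, giving 3 ramp runs. That means 2 intermediate landings.
Horizontal run for 766 mm of rise at 1:18 is 766 × 18 = 13788 mm.
Intermediate landings: 2 × 2000 = 4000 mm.
Total developed length = 13788 + 4000 = 17788 mm.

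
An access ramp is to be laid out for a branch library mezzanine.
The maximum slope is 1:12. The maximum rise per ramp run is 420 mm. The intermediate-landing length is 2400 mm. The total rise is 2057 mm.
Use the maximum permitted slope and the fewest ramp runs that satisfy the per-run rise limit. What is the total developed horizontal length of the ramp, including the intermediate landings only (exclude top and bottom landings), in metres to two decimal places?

2057 / 420 = 4.898 → round up to 5 ramp runs. That means 4 intermediate landings.
Horizontal run for 2057 mm of rise at 1:12 is 2057 × 12 = 24684 mm.
Intermediate landings: 4 × 2400 = 9600 mm.
Developed length = 24684 + 9600 = 34284 mm.
= 34.28 m.

34.28 m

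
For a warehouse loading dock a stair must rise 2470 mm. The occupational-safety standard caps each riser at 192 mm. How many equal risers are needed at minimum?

⌈2470/192⌉ = 13 risers.

13 risers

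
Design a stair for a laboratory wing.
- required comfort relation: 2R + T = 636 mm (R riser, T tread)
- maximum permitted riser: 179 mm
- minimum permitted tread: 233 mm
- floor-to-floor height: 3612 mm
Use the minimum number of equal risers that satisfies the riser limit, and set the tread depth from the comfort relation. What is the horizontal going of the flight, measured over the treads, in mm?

3612 / 179 = 20.18, so 21 risers are needed.
R = 3612 ÷ 21 = 172 mm.
From 2R + T = 636: T = 636 − 344 = 292 mm.
Treads = 21 − 1 = 20; going = 20 × 292 = 5840 mm.

5840 mm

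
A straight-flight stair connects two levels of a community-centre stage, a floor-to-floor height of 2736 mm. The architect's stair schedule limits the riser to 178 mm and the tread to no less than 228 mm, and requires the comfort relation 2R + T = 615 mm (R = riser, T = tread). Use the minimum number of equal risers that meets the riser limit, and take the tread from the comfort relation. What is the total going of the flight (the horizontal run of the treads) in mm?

2736 / 178 = 15.37, so 16 risers are needed.
Each riser is 2736/16 = 171 mm (≤ 178 mm).
T = 615 − 2·171 = 273 mm, which satisfies the 228 mm minimum.
16 risers give 15 treads; going = 15 × 273 = 4095 mm.

4095 mm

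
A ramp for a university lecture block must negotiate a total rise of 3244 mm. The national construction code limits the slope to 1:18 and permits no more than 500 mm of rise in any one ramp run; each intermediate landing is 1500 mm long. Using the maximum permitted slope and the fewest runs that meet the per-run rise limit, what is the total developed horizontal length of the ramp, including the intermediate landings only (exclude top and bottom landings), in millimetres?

67392 mm

3244 / 500 = 6.49, so 7 ramp runs are needed. That means 6 intermediate landings.
Horizontal run for 3244 mm of rise at 1:18 is 3244 × 18 = 58392 mm.
6 intermediate landings contribute 6 × 1500 = 9000 mm.
Total developed length = 58392 + 9000 = 67392 mm.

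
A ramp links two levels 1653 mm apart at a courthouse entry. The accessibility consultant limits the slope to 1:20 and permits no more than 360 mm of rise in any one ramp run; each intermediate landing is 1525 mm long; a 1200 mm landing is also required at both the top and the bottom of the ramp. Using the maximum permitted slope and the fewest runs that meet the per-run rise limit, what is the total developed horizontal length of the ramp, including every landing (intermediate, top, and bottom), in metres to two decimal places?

1653 / 360 = 4.592 → round up to 5 ramp runs. That means 4 intermediate landings.
Ramp run (horizontal) at 1:20: 1653 × 20 = 33060 mm.
4 intermediate landings contribute 4 × 1525 = 6100 mm.
Top and bottom landings: 2 × 1200 = 2400 mm.
Total = 33060 + 6100 + 2400 = 41560 mm.
= 41.56 m.

41.56 m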